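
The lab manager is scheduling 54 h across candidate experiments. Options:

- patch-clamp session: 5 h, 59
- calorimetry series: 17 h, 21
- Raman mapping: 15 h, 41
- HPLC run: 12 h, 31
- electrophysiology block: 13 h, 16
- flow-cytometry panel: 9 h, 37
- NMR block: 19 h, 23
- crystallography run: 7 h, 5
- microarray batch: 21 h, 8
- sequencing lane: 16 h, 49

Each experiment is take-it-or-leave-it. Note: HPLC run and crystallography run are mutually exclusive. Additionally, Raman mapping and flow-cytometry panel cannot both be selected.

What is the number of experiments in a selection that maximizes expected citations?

Optimal total is 180.
patch-clamp session + Raman mapping + HPLC run + sequencing lane hits 180 at 48 h.
All optima have 4 experiments.

4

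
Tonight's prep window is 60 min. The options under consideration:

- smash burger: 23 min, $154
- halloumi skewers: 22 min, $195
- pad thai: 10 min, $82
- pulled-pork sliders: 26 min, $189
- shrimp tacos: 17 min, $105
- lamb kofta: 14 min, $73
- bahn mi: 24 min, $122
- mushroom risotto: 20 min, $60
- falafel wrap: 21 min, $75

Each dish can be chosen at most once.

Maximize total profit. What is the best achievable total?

466

Ranking by ratio (profit/min): halloumi skewers 8.86, pad thai 8.20, pulled-pork sliders 7.27.
Halloumi skewers + pad thai + pulled-pork sliders uses 58 of the 60 min and totals 466.
Next best is smash burger + halloumi skewers + pad thai at 431 (55 min) — short by 35.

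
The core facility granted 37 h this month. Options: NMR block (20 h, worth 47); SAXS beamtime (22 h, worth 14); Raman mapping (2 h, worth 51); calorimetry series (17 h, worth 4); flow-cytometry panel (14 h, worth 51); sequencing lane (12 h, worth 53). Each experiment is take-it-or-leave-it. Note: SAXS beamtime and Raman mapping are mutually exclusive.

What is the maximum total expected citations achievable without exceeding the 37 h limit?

155

Ranking by ratio (expected citations/h): Raman mapping 25.50, sequencing lane 4.42, flow-cytometry panel 3.64.
The ratio ordering already packs tightly: Raman mapping + flow-cytometry panel + sequencing lane, 28 h, 155.
Runner-up NMR block + Raman mapping + sequencing lane tops out at 151.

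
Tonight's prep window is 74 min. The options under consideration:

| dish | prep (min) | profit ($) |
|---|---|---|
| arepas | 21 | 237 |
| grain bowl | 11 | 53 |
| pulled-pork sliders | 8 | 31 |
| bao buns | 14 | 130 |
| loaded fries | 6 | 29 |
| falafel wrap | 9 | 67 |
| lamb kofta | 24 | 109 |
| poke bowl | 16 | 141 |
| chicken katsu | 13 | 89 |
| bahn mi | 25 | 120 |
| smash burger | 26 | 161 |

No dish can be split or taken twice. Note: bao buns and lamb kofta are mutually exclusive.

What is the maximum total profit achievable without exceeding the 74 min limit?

664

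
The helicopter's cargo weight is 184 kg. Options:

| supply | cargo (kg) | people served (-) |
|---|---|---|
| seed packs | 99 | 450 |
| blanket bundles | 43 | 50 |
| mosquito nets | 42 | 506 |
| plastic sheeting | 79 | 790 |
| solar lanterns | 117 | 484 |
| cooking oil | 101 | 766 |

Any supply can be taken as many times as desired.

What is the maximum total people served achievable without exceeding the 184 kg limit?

Taking 4×mosquito nets: 168 kg used, 2024 in people served.
Every other selection either busts 184 kg or fails to beat 2024.

2024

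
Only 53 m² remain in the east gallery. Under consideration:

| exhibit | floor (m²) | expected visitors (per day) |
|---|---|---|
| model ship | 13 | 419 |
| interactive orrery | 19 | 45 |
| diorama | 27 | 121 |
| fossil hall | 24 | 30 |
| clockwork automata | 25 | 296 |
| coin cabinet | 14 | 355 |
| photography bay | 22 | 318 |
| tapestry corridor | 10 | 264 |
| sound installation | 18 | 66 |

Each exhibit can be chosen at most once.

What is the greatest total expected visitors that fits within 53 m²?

1092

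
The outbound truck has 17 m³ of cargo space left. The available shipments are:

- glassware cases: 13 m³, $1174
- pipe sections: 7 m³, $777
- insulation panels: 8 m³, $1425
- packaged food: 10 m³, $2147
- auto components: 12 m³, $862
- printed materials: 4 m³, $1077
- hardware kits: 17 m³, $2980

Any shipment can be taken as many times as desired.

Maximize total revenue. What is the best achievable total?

4308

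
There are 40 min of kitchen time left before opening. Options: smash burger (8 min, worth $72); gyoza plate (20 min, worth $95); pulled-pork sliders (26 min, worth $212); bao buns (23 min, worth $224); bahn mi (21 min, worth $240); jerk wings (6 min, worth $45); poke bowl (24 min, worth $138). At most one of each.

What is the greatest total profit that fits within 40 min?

357

Density check — bahn mi 11.43, bao buns 9.74, smash burger 9.00, pulled-pork sliders 8.15 are the best per min.
Taking smash burger + bahn mi + jerk wings: 35 min used, 357 in profit.
The spare 5 min is too small for any remaining dish, and no exchange beats 357.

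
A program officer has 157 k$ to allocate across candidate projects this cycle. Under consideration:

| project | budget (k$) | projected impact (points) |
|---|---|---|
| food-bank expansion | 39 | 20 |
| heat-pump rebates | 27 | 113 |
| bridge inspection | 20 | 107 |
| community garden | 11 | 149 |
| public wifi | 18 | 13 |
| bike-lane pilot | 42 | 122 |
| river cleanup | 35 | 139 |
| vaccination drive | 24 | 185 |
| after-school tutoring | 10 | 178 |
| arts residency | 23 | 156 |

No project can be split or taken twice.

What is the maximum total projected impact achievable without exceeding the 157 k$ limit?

Density check — after-school tutoring 17.80, community garden 13.55, vaccination drive 7.71, arts residency 6.78 are the best per k$.
Heat-pump rebates + bridge inspection + community garden + river cleanup + vaccination drive + after-school tutoring + arts residency uses 150 of the 157 k$ and totals 1027.
No other feasible combination exceeds 1027.

1027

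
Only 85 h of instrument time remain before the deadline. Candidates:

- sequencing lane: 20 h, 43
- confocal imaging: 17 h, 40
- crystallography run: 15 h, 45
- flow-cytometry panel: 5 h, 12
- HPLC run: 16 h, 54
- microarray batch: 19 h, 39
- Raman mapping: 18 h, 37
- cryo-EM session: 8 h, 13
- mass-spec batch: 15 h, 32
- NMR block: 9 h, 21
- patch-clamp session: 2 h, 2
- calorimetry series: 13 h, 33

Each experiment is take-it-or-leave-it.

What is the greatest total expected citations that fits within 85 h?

225

Greedy by ratio would take confocal imaging + crystallography run + flow-cytometry panel + HPLC run + cryo-EM session + NMR block + patch-clamp session + calorimetry series: 85 h used, total 220.
Dropping flow-cytometry panel and cryo-EM session and patch-clamp session frees 15 h; slotting in mass-spec batch (15 h) lifts the total to 225 at 85 h.
Nothing else within 85 h beats 225.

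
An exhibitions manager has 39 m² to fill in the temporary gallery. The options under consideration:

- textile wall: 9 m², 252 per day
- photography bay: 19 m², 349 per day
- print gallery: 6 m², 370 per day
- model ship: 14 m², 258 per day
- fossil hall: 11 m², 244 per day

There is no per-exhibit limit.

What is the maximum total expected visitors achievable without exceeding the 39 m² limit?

2220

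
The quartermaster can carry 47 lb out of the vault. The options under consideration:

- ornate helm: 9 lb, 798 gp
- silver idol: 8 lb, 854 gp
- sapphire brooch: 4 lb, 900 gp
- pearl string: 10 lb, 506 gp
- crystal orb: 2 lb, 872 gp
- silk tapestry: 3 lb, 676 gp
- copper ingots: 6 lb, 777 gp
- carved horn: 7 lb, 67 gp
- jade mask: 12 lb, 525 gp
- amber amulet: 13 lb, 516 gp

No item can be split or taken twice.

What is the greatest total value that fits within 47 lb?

Greedy by ratio would take ornate helm + silver idol + sapphire brooch + pearl string + crystal orb + silk tapestry + copper ingots: 42 lb used, total 5383.
Replace pearl string with jade mask: the trade gains 19 net, giving 5402 at 44 lb.
Next best is ornate helm + silver idol + sapphire brooch + crystal orb + silk tapestry + copper ingots + amber amulet at 5393 (45 lb) — short by 9.

5402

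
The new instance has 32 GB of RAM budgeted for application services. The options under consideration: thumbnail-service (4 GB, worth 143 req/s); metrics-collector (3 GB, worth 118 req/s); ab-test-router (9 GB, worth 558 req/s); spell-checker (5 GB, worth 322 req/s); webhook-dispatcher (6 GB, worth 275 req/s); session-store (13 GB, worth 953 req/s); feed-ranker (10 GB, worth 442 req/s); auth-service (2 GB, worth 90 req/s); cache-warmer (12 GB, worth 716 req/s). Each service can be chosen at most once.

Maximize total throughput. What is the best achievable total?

2081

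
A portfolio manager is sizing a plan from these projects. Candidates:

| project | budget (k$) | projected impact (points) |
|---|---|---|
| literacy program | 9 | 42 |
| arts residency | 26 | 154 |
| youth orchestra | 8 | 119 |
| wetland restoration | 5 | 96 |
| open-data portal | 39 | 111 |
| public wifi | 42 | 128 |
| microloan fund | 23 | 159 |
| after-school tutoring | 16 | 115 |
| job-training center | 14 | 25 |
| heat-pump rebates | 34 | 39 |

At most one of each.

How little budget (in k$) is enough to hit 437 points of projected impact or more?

Look for the lowest-budget combination reaching 437.
youth orchestra + wetland restoration + microloan fund + after-school tutoring: 489 projected impact at 52 k$.
No combination under 52 k$ hits 437.

52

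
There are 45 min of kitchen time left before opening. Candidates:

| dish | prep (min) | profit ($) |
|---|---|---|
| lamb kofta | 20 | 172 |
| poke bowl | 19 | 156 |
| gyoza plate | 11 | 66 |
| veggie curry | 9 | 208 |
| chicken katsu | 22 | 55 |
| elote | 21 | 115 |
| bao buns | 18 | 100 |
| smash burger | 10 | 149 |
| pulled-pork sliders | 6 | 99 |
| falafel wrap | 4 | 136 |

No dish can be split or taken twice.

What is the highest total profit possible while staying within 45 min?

665

Greedy by ratio would take gyoza plate + veggie curry + smash burger + pulled-pork sliders + falafel wrap: 40 min used, total 658.
The 17 min tied up in gyoza plate and pulled-pork sliders is better spent on lamb kofta — total rises to 665 (43 min).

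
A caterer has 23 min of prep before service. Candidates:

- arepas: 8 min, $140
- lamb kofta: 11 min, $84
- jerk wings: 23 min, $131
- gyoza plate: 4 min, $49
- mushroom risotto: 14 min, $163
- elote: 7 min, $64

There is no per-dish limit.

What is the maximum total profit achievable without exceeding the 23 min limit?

344

A density-first pass picks 2×arepas + gyoza plate — 329 at 20 min.
Replace gyoza plate with elote: the trade gains 15 net, giving 344 at 23 min.
That's the maximum — no swap from here does better than 344.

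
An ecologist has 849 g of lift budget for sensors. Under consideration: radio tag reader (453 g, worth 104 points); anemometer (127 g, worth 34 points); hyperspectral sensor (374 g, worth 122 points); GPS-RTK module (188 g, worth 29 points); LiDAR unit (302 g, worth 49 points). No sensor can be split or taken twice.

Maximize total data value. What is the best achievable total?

Density check — hyperspectral sensor 0.33, anemometer 0.27, radio tag reader 0.23 are the best per g.
The ratio heuristic lands on anemometer + hyperspectral sensor + LiDAR unit (205) but leaves 46 g idle.
The 429 g tied up in anemometer and LiDAR unit is better spent on radio tag reader — total rises to 226 (827 g).
An exhaustive check of the 32 subsets confirms 226.

226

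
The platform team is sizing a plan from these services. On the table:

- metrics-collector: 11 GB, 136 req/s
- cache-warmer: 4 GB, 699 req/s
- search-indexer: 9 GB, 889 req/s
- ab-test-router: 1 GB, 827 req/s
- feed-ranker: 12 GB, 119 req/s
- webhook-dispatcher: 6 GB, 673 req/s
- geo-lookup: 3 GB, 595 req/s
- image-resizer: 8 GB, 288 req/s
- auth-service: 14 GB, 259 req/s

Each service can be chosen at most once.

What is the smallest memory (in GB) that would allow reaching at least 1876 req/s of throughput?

8

Look for the lowest-memory combination reaching 1876.
cache-warmer + ab-test-router + geo-lookup: 2121 throughput at 8 GB.
Below 8 GB the best achievable stays under 1876.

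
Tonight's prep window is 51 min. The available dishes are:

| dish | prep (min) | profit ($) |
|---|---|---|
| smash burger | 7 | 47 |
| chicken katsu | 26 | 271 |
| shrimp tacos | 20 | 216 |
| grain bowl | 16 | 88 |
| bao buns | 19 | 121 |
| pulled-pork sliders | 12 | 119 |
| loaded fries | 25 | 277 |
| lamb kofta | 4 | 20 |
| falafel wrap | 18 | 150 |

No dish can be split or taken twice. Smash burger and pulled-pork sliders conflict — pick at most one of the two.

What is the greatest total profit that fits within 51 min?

548

Filling by ratio: shrimp tacos + loaded fries + lamb kofta for 513, with 2 min left unused.
Dropping shrimp tacos and lamb kofta frees 24 min; slotting in chicken katsu (26 min) lifts the total to 548 at 51 min.
Every other selection either busts 51 min or breaks a pairing rule or fails to beat 548.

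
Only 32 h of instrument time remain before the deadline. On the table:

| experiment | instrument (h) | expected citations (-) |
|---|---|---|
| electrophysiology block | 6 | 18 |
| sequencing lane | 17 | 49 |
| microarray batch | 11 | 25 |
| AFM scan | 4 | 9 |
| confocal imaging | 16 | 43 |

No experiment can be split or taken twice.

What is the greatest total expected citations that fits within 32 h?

83

By expected citations per h: electrophysiology block 3.00, sequencing lane 2.88, confocal imaging 2.69 lead.
Greedy by ratio would take electrophysiology block + sequencing lane + AFM scan: 27 h used, total 76.
Dropping electrophysiology block frees 6 h; slotting in microarray batch (11 h) lifts the total to 83 at 32 h.
Runner-up microarray batch + AFM scan + confocal imaging tops out at 77.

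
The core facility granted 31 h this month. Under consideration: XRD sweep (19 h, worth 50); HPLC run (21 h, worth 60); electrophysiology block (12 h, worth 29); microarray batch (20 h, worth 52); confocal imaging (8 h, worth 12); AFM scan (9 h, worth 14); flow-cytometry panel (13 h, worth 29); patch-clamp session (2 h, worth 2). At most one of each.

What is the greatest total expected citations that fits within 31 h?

79

By expected citations per h: HPLC run 2.86, XRD sweep 2.63, microarray batch 2.60 lead.
The ratio heuristic lands on HPLC run + AFM scan (74) but leaves 1 h idle.
Dropping HPLC run and AFM scan frees 30 h; slotting in XRD sweep + electrophysiology block (31 h) lifts the total to 79 at 31 h.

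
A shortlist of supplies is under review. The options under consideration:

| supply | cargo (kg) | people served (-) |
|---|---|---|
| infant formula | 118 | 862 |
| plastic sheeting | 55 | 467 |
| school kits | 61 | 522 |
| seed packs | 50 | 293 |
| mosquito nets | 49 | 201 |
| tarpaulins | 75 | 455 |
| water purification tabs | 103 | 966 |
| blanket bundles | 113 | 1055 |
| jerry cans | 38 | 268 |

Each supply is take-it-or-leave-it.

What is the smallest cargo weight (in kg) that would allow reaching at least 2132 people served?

254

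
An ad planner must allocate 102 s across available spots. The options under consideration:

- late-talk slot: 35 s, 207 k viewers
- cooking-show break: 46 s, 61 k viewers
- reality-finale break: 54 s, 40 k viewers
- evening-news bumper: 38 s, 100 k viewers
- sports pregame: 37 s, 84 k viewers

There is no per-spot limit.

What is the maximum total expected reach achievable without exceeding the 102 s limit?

414

Ranking by ratio (expected reach/s): late-talk slot 5.91, evening-news bumper 2.63, sports pregame 2.27.
2×late-talk slot uses 70 of the 102 s and totals 414.
The spare 32 s is too small for any remaining spot, and no exchange beats 414.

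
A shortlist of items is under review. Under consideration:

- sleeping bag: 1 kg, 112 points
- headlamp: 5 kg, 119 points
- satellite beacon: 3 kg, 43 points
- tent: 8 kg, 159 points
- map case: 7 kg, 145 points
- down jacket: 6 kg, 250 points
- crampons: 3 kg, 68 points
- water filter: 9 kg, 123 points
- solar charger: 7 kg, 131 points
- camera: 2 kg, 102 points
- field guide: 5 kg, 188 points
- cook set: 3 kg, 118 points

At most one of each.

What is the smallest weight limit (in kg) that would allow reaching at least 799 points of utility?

20

Minimise kg subject to total utility ≥ 799.
sleeping bag + satellite beacon + down jacket + camera + field guide + cook set: 813 utility at 20 kg.
Below 20 kg the best achievable stays under 799.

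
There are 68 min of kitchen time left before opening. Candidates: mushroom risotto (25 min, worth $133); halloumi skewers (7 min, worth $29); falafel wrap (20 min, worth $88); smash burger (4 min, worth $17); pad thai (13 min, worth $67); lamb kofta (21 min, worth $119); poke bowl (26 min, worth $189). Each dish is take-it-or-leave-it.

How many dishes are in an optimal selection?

4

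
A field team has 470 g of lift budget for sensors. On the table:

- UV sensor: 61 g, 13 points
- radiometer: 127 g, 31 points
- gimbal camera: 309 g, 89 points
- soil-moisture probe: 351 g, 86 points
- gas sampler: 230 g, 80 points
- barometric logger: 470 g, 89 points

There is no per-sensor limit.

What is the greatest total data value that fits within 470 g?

Density check — gas sampler 0.35, gimbal camera 0.29, soil-moisture probe 0.25, radiometer 0.24 are the best per g.
The ratio ordering already packs tightly: 2×gas sampler, 460 g, 160.
That's the maximum — no swap from here does better than 160.

160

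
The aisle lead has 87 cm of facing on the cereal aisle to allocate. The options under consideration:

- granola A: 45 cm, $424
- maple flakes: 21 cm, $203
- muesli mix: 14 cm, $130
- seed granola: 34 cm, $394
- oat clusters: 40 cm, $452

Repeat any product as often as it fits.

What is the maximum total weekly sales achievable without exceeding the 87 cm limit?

Best packing: muesli mix + 2×seed granola — 82 cm, 918 total.
The spare 5 cm is too small for any remaining product, and no exchange beats 918.

918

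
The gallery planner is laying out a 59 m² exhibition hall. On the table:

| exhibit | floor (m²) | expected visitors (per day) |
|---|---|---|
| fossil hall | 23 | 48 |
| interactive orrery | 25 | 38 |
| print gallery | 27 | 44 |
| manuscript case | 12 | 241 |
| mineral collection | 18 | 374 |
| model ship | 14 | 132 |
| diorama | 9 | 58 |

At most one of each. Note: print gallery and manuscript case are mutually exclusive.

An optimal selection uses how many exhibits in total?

4

The maximum expected visitors within 59 m² is 805.
manuscript case + mineral collection + model ship + diorama hits 805 at 53 m².
Every optimal selection uses 4 exhibits.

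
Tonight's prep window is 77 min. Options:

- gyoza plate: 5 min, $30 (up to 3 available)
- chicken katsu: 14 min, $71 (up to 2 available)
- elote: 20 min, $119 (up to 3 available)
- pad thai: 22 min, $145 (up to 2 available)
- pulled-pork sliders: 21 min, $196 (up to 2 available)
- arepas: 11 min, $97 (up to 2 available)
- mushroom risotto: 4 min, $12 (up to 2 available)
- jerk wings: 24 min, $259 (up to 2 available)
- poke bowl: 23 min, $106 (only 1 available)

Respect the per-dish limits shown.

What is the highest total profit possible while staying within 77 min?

748

The ratio heuristic lands on gyoza plate + pulled-pork sliders + 2×jerk wings (744) but leaves 3 min idle.
The 29 min tied up in gyoza plate and jerk wings is better spent on pulled-pork sliders + arepas — total rises to 748 (77 min).
Every other selection either busts 77 min or exceeds an availability limit or fails to beat 748.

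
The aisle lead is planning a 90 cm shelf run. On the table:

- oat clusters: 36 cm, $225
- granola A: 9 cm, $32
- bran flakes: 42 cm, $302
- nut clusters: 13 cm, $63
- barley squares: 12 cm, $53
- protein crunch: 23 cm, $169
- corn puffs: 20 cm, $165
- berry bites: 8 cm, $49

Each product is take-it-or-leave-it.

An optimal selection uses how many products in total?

3

Best achievable weekly sales is 636.
One optimal bundle: bran flakes + protein crunch + corn puffs (85 cm).
All optima have 3 products.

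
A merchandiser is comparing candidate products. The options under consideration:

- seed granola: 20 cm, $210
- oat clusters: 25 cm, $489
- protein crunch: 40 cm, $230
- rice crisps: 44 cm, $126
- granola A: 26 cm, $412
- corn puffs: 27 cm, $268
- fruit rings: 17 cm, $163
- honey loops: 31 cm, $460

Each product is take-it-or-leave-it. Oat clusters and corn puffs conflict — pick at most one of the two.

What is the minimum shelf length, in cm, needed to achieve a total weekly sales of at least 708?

Need the lightest bundle worth ≥ 708.
oat clusters + granola A: 901 weekly sales at 51 cm.
Below 51 cm the best achievable stays under 708.

51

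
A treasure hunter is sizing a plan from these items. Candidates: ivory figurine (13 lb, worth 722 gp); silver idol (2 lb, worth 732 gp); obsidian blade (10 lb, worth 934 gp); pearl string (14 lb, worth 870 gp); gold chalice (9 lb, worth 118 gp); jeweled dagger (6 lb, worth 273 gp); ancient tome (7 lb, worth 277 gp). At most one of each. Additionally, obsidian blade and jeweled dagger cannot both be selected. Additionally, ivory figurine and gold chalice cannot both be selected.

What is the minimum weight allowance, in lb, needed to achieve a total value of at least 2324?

Need the lightest bundle worth ≥ 2324.
ivory figurine + silver idol + obsidian blade reaches 2388 using 25 lb.
No combination under 25 lb hits 2324.

25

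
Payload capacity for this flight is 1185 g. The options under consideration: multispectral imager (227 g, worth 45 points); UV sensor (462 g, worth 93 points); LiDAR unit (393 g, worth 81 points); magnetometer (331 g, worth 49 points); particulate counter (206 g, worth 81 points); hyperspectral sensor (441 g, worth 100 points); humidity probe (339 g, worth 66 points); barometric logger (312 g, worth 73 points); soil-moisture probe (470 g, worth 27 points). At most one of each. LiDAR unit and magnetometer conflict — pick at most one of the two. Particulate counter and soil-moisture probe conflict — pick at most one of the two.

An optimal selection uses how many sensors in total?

4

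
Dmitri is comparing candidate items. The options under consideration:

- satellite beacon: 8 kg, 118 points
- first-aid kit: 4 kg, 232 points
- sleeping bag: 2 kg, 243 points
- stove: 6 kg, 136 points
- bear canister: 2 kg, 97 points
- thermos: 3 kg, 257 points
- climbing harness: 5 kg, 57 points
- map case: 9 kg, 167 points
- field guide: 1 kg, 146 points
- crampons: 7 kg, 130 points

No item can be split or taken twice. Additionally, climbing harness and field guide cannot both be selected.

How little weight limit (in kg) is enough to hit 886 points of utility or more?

Need the lightest bundle worth ≥ 886.
first-aid kit + sleeping bag + bear canister + thermos + field guide: 975 utility at 12 kg.
Below 12 kg the best achievable stays under 886.

12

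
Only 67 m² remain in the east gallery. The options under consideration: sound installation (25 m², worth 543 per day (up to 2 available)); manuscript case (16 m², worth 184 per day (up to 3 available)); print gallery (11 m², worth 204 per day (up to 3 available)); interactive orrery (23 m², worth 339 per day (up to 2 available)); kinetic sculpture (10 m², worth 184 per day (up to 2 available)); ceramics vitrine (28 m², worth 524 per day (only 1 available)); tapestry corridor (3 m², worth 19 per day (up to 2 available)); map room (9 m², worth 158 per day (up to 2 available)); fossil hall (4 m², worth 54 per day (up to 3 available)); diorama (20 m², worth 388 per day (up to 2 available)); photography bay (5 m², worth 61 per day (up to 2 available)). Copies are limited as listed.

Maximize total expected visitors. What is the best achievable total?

Density check — sound installation 21.72, diorama 19.40, ceramics vitrine 18.71 are the best per m².
A density-first pass picks 2×sound installation + print gallery + fossil hall — 1344 at 65 m².
Dropping print gallery frees 11 m²; slotting in map room + fossil hall (13 m²) lifts the total to 1352 at 67 m².

1352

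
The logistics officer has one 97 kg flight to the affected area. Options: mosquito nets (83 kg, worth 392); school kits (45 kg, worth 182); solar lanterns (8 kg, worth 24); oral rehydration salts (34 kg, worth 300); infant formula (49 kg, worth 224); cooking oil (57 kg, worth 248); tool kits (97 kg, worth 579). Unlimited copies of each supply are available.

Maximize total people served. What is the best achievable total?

Taking 3×solar lanterns + 2×oral rehydration salts: 92 kg used, 672 in people served.
The spare 5 kg is too small for any remaining supply, and no exchange beats 672.

672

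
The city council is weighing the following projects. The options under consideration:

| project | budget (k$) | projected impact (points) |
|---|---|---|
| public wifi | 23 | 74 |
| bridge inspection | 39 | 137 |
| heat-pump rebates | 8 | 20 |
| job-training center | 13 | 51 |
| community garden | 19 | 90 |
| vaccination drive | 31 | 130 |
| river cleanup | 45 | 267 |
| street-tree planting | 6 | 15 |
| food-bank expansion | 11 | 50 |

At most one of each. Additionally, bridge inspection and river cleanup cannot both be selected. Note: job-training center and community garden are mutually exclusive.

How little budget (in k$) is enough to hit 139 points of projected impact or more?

30

Need the lightest bundle worth ≥ 139.
Taking community garden + food-bank expansion gives 140 (≥ 139) for 30 k$.
Any bundle with less than 30 k$ falls short of 139.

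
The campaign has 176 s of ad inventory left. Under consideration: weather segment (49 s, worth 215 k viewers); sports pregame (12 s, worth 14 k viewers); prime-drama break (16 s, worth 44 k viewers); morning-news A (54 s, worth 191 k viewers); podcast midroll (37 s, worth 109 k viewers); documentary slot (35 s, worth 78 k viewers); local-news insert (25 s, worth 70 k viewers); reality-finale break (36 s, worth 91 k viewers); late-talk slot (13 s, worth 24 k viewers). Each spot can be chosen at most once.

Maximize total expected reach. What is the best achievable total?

By expected reach per s: weather segment 4.39, morning-news A 3.54, podcast midroll 2.95, local-news insert 2.80 lead.
Filling by ratio: weather segment + morning-news A + podcast midroll + local-news insert for 585, with 11 s left unused.
Replace local-news insert with reality-finale break: the trade gains 21 net, giving 606 at 176 s.
Runner-up weather segment + morning-news A + podcast midroll + documentary slot tops out at 593.

606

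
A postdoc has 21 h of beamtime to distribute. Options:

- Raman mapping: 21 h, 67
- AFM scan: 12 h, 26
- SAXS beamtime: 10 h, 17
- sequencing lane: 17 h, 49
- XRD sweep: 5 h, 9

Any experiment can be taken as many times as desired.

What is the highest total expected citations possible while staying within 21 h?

67

The ratio ordering already packs tightly: Raman mapping, 21 h, 67.
Nothing else within 21 h beats 67.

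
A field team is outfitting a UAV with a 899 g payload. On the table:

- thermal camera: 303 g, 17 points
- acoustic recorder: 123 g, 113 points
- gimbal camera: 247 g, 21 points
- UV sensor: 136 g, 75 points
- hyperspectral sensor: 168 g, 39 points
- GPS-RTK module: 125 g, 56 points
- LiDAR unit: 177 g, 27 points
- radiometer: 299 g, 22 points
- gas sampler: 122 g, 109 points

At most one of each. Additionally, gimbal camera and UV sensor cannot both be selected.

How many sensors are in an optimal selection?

6

Optimal total is 419.
For example acoustic recorder + UV sensor + hyperspectral sensor + GPS-RTK module + LiDAR unit + gas sampler achieves it, using 851 g.
Every optimal selection uses 6 sensors.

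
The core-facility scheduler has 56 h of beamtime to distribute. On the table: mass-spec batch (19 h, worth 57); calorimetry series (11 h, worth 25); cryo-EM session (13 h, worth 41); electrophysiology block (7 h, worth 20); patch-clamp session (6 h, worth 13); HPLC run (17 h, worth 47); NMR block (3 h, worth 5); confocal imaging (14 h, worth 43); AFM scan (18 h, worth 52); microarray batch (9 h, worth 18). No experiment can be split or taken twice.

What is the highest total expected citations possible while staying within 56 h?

166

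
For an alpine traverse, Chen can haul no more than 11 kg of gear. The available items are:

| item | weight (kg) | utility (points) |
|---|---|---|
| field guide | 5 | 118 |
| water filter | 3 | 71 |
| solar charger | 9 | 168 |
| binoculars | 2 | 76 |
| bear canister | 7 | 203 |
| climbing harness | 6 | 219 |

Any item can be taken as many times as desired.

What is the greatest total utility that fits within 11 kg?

380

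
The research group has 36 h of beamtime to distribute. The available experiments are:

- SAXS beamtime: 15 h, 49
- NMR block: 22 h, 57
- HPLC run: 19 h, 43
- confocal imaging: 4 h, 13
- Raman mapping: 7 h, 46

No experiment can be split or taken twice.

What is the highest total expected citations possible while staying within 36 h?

116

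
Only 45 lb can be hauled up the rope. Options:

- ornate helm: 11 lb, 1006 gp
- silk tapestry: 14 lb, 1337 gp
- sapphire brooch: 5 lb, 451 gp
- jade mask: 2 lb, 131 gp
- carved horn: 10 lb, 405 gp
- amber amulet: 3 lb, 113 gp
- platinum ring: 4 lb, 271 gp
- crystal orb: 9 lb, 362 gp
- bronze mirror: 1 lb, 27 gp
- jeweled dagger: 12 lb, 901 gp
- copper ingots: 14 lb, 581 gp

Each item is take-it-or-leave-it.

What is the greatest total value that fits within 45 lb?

3853

Taking ornate helm + silk tapestry + sapphire brooch + jade mask + bronze mirror + jeweled dagger: 45 lb used, 3853 in value.
Runner-up ornate helm + silk tapestry + sapphire brooch + jade mask + jeweled dagger tops out at 3826.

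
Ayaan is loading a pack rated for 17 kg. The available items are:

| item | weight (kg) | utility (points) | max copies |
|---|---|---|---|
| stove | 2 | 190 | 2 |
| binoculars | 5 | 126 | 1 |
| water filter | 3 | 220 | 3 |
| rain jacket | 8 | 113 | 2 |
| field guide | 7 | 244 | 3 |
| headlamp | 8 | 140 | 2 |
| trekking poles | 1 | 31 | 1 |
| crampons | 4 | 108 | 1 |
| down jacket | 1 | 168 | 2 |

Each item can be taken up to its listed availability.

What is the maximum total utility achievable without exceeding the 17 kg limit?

1407

Density check — down jacket 168.00, stove 95.00, water filter 73.33 are the best per kg.
2×stove + 3×water filter + trekking poles + 2×down jacket uses 16 of the 17 kg and totals 1407.
Every other selection either busts 17 kg or exceeds an availability limit or fails to beat 1407.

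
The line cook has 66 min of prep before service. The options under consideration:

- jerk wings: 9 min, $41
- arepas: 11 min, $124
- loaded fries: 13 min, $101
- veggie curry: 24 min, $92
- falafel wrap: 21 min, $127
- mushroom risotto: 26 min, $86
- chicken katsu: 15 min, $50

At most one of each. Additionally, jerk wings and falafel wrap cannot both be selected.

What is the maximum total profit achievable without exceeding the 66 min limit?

402

Best packing: arepas + loaded fries + falafel wrap + chicken katsu — 60 min, 402 total.
That's the maximum — no feasible swap from here does better than 402.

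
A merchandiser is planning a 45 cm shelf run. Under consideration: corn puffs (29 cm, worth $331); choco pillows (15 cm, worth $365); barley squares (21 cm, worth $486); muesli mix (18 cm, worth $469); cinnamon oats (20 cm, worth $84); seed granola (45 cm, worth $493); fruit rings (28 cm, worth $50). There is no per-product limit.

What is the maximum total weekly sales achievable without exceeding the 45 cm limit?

1095

Greedy by ratio would take 2×muesli mix: 36 cm used, total 938.
Replace 2×muesli mix with 3×choco pillows: the trade gains 157 net, giving 1095 at 45 cm.
Every other selection either busts 45 cm or fails to beat 1095.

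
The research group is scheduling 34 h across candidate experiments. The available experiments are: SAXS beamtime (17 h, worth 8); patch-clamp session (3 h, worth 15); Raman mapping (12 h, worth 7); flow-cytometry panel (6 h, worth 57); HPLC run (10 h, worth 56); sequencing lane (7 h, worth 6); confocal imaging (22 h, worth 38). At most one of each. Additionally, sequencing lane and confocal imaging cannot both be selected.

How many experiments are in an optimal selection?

4

The maximum expected citations within 34 h is 135.
patch-clamp session + Raman mapping + flow-cytometry panel + HPLC run hits 135 at 31 h.
All optima have 4 experiments.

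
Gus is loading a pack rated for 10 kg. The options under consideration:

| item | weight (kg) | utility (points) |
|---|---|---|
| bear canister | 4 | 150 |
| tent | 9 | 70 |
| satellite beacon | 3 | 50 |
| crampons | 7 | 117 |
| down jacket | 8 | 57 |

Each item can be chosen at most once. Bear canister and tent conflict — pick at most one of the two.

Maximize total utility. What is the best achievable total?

Bear canister + satellite beacon uses 7 of the 10 kg and totals 200.

200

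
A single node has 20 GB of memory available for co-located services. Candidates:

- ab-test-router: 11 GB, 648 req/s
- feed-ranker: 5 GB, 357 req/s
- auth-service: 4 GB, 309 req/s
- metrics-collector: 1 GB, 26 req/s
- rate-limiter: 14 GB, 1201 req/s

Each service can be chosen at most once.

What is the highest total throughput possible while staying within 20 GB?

1584

Ranking by ratio (throughput/GB): rate-limiter 85.79, auth-service 77.25, feed-ranker 71.40, ab-test-router 58.91.
Greedy by ratio would take auth-service + metrics-collector + rate-limiter: 19 GB used, total 1536.
Replace auth-service with feed-ranker: the trade gains 48 net, giving 1584 at 20 GB.
Next best is feed-ranker + rate-limiter at 1558 (19 GB) — short by 26.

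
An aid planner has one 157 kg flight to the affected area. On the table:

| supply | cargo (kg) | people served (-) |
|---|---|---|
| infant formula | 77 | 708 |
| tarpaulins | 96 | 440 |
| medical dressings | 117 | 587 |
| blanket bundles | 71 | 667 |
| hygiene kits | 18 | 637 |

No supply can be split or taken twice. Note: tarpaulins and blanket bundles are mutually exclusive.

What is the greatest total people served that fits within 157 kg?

1375

Taking the top-ratio supplies first gives blanket bundles + hygiene kits for 1304 (89 kg).
Dropping hygiene kits frees 18 kg; slotting in infant formula (77 kg) lifts the total to 1375 at 148 kg.
The closest alternative, infant formula + hygiene kits, reaches only 1345.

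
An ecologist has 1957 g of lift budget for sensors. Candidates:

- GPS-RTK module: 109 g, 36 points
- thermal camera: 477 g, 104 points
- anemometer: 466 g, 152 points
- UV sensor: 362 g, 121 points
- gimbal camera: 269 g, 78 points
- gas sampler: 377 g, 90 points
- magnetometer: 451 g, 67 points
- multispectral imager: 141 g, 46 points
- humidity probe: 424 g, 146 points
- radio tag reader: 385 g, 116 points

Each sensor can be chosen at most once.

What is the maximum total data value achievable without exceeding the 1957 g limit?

GPS-RTK module + anemometer + UV sensor + multispectral imager + humidity probe + radio tag reader uses 1887 of the 1957 g and totals 617.
Next best is anemometer + UV sensor + gimbal camera + humidity probe + radio tag reader at 613 (1906 g) — short by 4.

617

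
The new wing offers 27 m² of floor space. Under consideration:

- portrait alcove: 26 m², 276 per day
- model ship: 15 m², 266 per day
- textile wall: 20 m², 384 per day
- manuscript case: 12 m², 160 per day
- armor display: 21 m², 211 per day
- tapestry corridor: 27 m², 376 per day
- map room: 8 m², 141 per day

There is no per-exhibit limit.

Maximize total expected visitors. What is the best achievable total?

Density check — textile wall 19.20, model ship 17.73, map room 17.62, tapestry corridor 13.93 are the best per m².
Greedy by ratio would take textile wall: 20 m² used, total 384.
The 20 m² tied up in textile wall is better spent on model ship + manuscript case — total rises to 426 (27 m²).

426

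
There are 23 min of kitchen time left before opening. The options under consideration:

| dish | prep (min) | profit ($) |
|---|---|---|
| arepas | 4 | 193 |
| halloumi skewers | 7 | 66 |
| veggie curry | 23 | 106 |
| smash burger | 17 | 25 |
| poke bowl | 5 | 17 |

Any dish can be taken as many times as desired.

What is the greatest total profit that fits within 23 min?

The ratio ordering already packs tightly: 5×arepas, 20 min, 965.

965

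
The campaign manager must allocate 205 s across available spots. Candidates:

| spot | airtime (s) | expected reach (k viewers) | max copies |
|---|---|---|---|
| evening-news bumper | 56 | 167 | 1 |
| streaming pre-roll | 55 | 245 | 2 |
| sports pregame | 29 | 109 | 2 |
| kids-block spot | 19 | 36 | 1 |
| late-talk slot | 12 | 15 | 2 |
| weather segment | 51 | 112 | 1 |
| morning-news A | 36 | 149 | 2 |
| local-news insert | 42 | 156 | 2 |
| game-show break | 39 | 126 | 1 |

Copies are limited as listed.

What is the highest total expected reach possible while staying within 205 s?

857

Greedy by ratio would take 2×streaming pre-roll + kids-block spot + 2×morning-news A: 201 s used, total 824.
The 55 s tied up in kids-block spot and morning-news A is better spent on 2×sports pregame — total rises to 857 (204 s).
No other feasible combination exceeds 857.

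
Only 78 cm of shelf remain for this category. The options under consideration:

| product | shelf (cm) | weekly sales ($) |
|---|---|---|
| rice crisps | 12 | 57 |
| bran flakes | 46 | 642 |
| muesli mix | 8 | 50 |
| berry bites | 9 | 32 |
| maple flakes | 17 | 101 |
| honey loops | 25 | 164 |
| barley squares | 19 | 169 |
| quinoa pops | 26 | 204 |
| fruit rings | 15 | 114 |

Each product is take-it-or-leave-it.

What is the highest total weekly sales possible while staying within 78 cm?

Taking the top-ratio products first gives bran flakes + muesli mix + barley squares for 861 (73 cm).
Replace muesli mix with rice crisps: the trade gains 7 net, giving 868 at 77 cm.

868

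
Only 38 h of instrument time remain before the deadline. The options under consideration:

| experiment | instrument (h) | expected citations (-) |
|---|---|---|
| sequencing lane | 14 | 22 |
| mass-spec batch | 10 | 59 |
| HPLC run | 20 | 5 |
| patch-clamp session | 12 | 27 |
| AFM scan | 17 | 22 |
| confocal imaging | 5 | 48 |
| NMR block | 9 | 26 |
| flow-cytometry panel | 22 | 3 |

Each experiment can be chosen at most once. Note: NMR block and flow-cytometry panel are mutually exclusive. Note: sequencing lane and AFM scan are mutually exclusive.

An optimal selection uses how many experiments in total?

Optimal total is 160.
mass-spec batch + patch-clamp session + confocal imaging + NMR block hits 160 at 36 h.
Every optimal selection uses 4 experiments.

4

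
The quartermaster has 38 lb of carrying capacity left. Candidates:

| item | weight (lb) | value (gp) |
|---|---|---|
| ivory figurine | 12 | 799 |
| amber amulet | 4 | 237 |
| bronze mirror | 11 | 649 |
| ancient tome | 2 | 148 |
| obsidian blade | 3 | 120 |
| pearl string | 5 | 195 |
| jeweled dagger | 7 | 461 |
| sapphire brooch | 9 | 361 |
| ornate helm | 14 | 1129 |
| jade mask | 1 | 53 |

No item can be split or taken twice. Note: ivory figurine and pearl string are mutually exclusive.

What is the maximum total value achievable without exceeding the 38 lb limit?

A density-first pass picks ivory figurine + ancient tome + jeweled dagger + ornate helm + jade mask — 2590 at 36 lb.
Replace ancient tome with amber amulet: the trade gains 89 net, giving 2679 at 38 lb.
Runner-up ivory figurine + ancient tome + obsidian blade + jeweled dagger + ornate helm tops out at 2657.

2679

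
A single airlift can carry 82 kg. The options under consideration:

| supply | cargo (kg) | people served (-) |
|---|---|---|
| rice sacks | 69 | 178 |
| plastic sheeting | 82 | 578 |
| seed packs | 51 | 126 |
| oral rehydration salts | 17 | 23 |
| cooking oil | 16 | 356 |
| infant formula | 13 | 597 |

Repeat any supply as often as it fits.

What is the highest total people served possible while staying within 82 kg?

3582

Best packing: 6×infant formula — 78 kg, 3582 total.
No other feasible combination exceeds 3582.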